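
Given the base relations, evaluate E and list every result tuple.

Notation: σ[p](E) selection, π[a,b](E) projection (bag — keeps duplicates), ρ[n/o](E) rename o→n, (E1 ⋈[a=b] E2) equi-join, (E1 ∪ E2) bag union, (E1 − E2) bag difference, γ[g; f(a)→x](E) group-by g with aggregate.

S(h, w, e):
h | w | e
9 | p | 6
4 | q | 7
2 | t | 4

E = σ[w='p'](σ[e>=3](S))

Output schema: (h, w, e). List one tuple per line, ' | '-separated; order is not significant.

Row counts bottom-up:
  S → 3
  σ[e>=3](S) → 3
  σ[w='p'](σ[e>=3](S)) → 1

== RESULT ==
h | w | e
9 | p | 6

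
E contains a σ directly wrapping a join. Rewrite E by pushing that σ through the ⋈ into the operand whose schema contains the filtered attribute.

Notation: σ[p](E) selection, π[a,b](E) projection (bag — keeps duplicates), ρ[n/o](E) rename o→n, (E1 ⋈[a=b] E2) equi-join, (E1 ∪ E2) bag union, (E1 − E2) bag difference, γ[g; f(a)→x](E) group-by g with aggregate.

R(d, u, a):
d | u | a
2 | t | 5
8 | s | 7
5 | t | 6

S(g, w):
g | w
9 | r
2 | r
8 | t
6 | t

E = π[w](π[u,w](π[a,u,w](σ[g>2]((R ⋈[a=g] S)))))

σ filters on g, owned by the right side.
E' = π[w](π[u,w](π[a,u,w]((R ⋈[a=g] σ[g>2](S)))))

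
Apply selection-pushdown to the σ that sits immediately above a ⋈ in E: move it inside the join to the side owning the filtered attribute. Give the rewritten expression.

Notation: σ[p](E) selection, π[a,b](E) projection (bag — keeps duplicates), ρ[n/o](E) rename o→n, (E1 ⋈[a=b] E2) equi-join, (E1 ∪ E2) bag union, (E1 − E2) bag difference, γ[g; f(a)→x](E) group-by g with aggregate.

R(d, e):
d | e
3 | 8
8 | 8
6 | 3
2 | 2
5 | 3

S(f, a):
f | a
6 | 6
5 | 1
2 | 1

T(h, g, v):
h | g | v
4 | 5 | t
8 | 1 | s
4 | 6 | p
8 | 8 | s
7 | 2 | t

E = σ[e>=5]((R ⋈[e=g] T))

σ filters on e, owned by the left side.
E' = (σ[e>=5](R) ⋈[e=g] T)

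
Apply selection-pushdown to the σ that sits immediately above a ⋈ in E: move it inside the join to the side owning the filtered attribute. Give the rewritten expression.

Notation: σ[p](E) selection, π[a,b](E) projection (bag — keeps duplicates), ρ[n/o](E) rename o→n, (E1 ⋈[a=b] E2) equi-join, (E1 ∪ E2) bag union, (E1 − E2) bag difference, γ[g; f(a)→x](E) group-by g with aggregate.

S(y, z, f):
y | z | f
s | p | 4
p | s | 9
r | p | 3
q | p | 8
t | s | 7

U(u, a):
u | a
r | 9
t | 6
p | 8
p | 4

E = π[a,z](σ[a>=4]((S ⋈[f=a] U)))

σ filters on a, owned by the right side.
E' = π[a,z]((S ⋈[f=a] σ[a>=4](U)))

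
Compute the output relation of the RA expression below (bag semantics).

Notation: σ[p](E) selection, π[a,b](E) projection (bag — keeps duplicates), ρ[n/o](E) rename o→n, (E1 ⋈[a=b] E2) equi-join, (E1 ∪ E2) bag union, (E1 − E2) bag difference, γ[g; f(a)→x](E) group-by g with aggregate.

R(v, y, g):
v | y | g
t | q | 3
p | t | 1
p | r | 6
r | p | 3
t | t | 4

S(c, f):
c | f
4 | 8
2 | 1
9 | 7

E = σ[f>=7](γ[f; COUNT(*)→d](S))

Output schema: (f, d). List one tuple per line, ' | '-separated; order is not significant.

Row counts bottom-up:
  S → 3
  γ[f; COUNT(*)→d](S) → 3
  σ[f>=7](γ[f; COUNT(*)→d](S)) → 2

== RESULT ==
f | d
7 | 1
8 | 1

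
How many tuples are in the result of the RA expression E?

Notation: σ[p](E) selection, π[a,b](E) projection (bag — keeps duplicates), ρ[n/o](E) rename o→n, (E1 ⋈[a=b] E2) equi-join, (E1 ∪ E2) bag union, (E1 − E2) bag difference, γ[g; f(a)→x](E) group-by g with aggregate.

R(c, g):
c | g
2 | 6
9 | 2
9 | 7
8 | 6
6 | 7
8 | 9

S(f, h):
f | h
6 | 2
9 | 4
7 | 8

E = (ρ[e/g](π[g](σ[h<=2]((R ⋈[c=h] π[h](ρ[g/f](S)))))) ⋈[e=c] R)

Row counts bottom-up:
  R → 6
  S → 3
  ρ[g/f](S) → 3
  π[h](ρ[g/f](S)) → 3
  (R ⋈[c=h] π[h](ρ[g/f](S))) → 3
  σ[h<=2]((R ⋈[c=h] π[h](ρ[g/f](S)))) → 1
  π[g](σ[h<=2]((R ⋈[c=h] π[h](ρ[g/f](S))))) → 1
  ρ[e/g](π[g](σ[h<=2]((R ⋈[c=h] π[h](ρ[g/f](S)))))) → 1
  R → 6
  (ρ[e/g](π[g](σ[h<=2]((R ⋈[c=h] π[h](ρ[g/f](S)))))) ⋈[e=c] R) → 1

|E| = 1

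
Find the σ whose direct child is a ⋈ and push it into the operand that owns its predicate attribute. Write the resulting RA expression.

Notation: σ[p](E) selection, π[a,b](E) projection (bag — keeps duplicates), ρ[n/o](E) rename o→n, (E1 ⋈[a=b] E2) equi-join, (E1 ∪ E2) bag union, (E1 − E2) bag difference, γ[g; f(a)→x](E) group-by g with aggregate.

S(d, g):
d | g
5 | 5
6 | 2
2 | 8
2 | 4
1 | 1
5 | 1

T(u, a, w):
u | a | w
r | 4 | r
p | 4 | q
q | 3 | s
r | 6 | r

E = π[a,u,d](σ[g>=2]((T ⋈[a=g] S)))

σ filters on g, owned by the right side.
E' = π[a,u,d]((T ⋈[a=g] σ[g>=2](S)))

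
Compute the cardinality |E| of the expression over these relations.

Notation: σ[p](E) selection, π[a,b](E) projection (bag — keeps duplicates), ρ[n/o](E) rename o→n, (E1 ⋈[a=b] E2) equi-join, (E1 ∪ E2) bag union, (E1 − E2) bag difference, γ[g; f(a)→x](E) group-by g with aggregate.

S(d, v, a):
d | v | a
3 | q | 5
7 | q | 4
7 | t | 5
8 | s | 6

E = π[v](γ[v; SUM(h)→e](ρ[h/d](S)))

Subexpression sizes:
  S → 4
  ρ[h/d](S) → 4
  γ[v; SUM(h)→e](ρ[h/d](S)) → 3
  π[v](γ[v; SUM(h)→e](ρ[h/d](S))) → 3

|E| = 3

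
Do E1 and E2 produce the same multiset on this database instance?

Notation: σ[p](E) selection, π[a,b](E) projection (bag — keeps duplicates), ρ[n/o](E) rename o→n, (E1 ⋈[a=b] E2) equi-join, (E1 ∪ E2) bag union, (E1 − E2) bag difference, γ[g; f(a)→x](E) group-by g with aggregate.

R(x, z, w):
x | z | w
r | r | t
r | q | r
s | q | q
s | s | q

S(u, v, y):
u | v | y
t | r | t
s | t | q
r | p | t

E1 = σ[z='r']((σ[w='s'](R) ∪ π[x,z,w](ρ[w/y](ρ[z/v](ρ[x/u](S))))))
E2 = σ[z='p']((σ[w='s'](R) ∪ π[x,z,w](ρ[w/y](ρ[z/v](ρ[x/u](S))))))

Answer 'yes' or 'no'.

E1 per-node cardinality:
  R → 4
  σ[w='s'](R) → 0
  S → 3
  ρ[x/u](S) → 3
  ρ[z/v](ρ[x/u](S)) → 3
  ρ[w/y](ρ[z/v](ρ[x/u](S))) → 3
  π[x,z,w](ρ[w/y](ρ[z/v](ρ[x/u](S)))) → 3
  (σ[w='s'](R) ∪ π[x,z,w](ρ[w/y](ρ[z/v](ρ[x/u](S))))) → 3
  σ[z='r']((σ[w='s'](R) ∪ π[x,z,w](ρ[w/y](ρ[z/v](ρ[x/u](S)))))) → 1
E2 per-node cardinality:
  R → 4
  σ[w='s'](R) → 0
  S → 3
  ρ[x/u](S) → 3
  ρ[z/v](ρ[x/u](S)) → 3
  ρ[w/y](ρ[z/v](ρ[x/u](S))) → 3
  π[x,z,w](ρ[w/y](ρ[z/v](ρ[x/u](S)))) → 3
  (σ[w='s'](R) ∪ π[x,z,w](ρ[w/y](ρ[z/v](ρ[x/u](S))))) → 3
  σ[z='p']((σ[w='s'](R) ∪ π[x,z,w](ρ[w/y](ρ[z/v](ρ[x/u](S)))))) → 1

E1 result:
x | z | w
t | r | t
E2 result:
x | z | w
r | p | t
Witness: ('t', 'r', 't') appears 1× in E1 but 0× in E2.

no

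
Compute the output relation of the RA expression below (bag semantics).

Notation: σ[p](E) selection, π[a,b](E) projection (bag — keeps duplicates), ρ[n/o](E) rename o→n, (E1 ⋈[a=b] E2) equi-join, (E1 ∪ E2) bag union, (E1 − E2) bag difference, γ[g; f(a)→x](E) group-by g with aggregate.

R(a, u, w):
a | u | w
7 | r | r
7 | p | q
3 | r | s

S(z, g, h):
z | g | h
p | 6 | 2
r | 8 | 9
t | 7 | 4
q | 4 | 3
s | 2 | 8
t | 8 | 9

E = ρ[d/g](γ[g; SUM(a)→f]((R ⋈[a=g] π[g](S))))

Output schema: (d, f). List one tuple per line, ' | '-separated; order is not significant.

Subexpression sizes:
  R → 3
  S → 6
  π[g](S) → 6
  (R ⋈[a=g] π[g](S)) → 2
  γ[g; SUM(a)→f]((R ⋈[a=g] π[g](S))) → 1
  ρ[d/g](γ[g; SUM(a)→f]((R ⋈[a=g] π[g](S)))) → 1

== RESULT ==
d | f
7 | 14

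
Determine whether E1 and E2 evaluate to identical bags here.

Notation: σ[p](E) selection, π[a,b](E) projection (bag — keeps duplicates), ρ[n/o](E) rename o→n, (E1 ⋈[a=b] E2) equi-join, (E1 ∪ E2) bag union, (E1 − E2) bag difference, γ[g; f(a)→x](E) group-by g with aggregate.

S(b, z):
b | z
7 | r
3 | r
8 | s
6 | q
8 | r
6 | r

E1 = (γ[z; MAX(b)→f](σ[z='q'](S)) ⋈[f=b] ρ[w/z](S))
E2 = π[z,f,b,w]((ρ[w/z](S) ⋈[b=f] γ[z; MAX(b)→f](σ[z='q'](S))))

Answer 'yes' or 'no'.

E1 subexpression sizes:
  S → 6
  σ[z='q'](S) → 1
  γ[z; MAX(b)→f](σ[z='q'](S)) → 1
  S → 6
  ρ[w/z](S) → 6
  (γ[z; MAX(b)→f](σ[z='q'](S)) ⋈[f=b] ρ[w/z](S)) → 2
E2 subexpression sizes:
  S → 6
  ρ[w/z](S) → 6
  S → 6
  σ[z='q'](S) → 1
  γ[z; MAX(b)→f](σ[z='q'](S)) → 1
  (ρ[w/z](S) ⋈[b=f] γ[z; MAX(b)→f](σ[z='q'](S))) → 2
  π[z,f,b,w]((ρ[w/z](S) ⋈[b=f] γ[z; MAX(b)→f](σ[z='q'](S)))) → 2

E1 and E2 produce the same multiset:
z | f | b | w
q | 6 | 6 | q
q | 6 | 6 | r

yes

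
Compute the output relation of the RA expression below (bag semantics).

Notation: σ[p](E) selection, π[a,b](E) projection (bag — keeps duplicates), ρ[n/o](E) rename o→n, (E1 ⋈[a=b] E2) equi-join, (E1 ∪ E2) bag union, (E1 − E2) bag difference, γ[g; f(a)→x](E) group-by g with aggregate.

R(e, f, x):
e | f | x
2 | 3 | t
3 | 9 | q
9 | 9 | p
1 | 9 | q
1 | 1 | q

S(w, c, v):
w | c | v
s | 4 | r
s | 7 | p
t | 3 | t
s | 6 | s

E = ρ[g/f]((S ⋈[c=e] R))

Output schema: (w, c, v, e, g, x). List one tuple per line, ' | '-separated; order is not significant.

Subexpression sizes:
  S → 4
  R → 5
  (S ⋈[c=e] R) → 1
  ρ[g/f]((S ⋈[c=e] R)) → 1

== RESULT ==
w | c | v | e | g | x
t | 3 | t | 3 | 9 | q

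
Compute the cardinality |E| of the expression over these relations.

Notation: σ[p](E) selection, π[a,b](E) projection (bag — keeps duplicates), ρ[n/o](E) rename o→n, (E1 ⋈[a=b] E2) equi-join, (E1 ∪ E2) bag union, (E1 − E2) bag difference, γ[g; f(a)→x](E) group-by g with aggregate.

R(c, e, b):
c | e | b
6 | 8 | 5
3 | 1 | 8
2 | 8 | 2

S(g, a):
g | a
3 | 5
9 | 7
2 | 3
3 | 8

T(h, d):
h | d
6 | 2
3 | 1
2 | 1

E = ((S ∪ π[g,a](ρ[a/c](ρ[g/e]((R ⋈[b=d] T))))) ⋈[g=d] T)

Row counts bottom-up:
  S → 4
  R → 3
  T → 3
  (R ⋈[b=d] T) → 1
  ρ[g/e]((R ⋈[b=d] T)) → 1
  ρ[a/c](ρ[g/e]((R ⋈[b=d] T))) → 1
  π[g,a](ρ[a/c](ρ[g/e]((R ⋈[b=d] T)))) → 1
  (S ∪ π[g,a](ρ[a/c](ρ[g/e]((R ⋈[b=d] T))))) → 5
  T → 3
  ((S ∪ π[g,a](ρ[a/c](ρ[g/e]((R ⋈[b=d] T))))) ⋈[g=d] T) → 1

|E| = 1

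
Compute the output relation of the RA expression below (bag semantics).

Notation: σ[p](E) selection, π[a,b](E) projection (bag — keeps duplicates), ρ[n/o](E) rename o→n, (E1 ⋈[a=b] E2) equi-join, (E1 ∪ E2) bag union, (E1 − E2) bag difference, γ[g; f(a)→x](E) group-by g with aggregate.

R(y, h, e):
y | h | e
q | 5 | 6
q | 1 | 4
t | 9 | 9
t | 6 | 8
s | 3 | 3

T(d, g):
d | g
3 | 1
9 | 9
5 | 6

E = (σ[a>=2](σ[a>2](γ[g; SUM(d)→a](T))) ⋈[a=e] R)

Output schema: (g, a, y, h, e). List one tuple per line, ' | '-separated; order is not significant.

Stepwise |·|:
  T → 3
  γ[g; SUM(d)→a](T) → 3
  σ[a>2](γ[g; SUM(d)→a](T)) → 3
  σ[a>=2](σ[a>2](γ[g; SUM(d)→a](T))) → 3
  R → 5
  (σ[a>=2](σ[a>2](γ[g; SUM(d)→a](T))) ⋈[a=e] R) → 2

== RESULT ==
g | a | y | h | e
1 | 3 | s | 3 | 3
9 | 9 | t | 9 | 9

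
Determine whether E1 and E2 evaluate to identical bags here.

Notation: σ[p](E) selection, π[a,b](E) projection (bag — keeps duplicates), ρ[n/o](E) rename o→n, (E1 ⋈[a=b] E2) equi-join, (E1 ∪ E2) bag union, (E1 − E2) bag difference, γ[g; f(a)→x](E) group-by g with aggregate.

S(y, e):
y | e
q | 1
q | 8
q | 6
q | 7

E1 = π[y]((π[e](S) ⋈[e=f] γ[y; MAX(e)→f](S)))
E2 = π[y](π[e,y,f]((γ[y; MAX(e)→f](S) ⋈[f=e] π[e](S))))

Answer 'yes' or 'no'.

E1 subexpression sizes:
  S → 4
  π[e](S) → 4
  S → 4
  γ[y; MAX(e)→f](S) → 1
  (π[e](S) ⋈[e=f] γ[y; MAX(e)→f](S)) → 1
  π[y]((π[e](S) ⋈[e=f] γ[y; MAX(e)→f](S))) → 1
E2 subexpression sizes:
  S → 4
  γ[y; MAX(e)→f](S) → 1
  S → 4
  π[e](S) → 4
  (γ[y; MAX(e)→f](S) ⋈[f=e] π[e](S)) → 1
  π[e,y,f]((γ[y; MAX(e)→f](S) ⋈[f=e] π[e](S))) → 1
  π[y](π[e,y,f]((γ[y; MAX(e)→f](S) ⋈[f=e] π[e](S)))) → 1

E1 and E2 produce the same multiset:
y
q

yes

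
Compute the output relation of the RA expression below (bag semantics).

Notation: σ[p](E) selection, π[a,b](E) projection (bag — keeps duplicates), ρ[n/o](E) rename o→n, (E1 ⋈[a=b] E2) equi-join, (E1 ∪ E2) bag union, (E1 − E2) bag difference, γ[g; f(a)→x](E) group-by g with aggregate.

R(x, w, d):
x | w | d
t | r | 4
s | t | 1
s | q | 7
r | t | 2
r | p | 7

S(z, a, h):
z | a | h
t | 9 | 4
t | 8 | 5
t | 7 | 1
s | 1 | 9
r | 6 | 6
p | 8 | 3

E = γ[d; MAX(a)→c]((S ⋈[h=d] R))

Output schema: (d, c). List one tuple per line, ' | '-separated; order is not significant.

Stepwise |·|:
  S → 6
  R → 5
  (S ⋈[h=d] R) → 2
  γ[d; MAX(a)→c]((S ⋈[h=d] R)) → 2

== RESULT ==
d | c
1 | 7
4 | 9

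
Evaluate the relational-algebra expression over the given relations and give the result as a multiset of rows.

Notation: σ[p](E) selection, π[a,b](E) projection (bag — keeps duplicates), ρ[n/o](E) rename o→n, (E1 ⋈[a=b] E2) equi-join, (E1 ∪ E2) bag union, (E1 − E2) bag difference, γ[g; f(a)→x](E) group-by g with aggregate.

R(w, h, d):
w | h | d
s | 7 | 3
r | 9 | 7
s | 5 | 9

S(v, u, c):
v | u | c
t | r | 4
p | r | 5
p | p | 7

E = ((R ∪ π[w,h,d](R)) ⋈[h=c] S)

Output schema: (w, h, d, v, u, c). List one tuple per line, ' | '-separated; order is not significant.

Per-node cardinality:
  R → 3
  R → 3
  π[w,h,d](R) → 3
  (R ∪ π[w,h,d](R)) → 6
  S → 3
  ((R ∪ π[w,h,d](R)) ⋈[h=c] S) → 4

== RESULT ==
w | h | d | v | u | c
s | 5 | 9 | p | r | 5
s | 5 | 9 | p | r | 5
s | 7 | 3 | p | p | 7
s | 7 | 3 | p | p | 7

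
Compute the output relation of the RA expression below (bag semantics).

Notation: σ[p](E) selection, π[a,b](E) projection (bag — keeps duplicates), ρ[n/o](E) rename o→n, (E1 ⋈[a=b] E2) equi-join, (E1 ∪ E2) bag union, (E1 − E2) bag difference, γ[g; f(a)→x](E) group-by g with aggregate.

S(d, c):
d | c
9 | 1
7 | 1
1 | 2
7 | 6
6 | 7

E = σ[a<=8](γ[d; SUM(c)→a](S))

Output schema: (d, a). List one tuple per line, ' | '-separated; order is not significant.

Per-node cardinality:
  S → 5
  γ[d; SUM(c)→a](S) → 4
  σ[a<=8](γ[d; SUM(c)→a](S)) → 4

== RESULT ==
d | a
1 | 2
6 | 7
7 | 7
9 | 1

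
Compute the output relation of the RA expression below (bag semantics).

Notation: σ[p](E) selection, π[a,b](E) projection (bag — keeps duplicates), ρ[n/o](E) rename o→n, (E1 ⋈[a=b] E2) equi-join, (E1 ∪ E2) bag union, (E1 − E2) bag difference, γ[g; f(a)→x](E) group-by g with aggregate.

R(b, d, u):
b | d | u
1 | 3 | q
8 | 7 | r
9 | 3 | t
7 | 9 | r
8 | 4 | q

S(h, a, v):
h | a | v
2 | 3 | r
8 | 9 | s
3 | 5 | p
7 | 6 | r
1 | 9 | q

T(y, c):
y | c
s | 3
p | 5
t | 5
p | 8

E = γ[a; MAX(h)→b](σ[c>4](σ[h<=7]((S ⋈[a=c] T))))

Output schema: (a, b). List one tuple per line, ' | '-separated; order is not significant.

Stepwise |·|:
  S → 5
  T → 4
  (S ⋈[a=c] T) → 3
  σ[h<=7]((S ⋈[a=c] T)) → 3
  σ[c>4](σ[h<=7]((S ⋈[a=c] T))) → 2
  γ[a; MAX(h)→b](σ[c>4](σ[h<=7]((S ⋈[a=c] T)))) → 1

== RESULT ==
a | b
5 | 3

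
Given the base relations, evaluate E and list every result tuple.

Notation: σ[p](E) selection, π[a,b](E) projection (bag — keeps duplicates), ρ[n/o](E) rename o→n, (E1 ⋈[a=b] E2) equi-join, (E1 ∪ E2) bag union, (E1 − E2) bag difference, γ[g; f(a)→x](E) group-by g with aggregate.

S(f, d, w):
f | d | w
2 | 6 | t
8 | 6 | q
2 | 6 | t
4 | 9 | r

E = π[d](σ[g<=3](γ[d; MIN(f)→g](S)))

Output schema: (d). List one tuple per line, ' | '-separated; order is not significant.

Per-node cardinality:
  S → 4
  γ[d; MIN(f)→g](S) → 2
  σ[g<=3](γ[d; MIN(f)→g](S)) → 1
  π[d](σ[g<=3](γ[d; MIN(f)→g](S))) → 1

== RESULT ==
d
6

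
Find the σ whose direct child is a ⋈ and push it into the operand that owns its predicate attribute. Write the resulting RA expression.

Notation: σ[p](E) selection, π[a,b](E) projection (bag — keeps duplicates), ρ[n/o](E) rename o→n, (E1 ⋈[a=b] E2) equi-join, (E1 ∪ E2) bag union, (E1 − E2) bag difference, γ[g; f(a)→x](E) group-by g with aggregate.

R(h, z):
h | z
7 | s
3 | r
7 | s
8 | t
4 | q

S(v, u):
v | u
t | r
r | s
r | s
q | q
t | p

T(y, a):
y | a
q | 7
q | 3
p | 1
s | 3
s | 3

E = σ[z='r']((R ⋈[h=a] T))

σ filters on z, owned by the left side.
E' = (σ[z='r'](R) ⋈[h=a] T)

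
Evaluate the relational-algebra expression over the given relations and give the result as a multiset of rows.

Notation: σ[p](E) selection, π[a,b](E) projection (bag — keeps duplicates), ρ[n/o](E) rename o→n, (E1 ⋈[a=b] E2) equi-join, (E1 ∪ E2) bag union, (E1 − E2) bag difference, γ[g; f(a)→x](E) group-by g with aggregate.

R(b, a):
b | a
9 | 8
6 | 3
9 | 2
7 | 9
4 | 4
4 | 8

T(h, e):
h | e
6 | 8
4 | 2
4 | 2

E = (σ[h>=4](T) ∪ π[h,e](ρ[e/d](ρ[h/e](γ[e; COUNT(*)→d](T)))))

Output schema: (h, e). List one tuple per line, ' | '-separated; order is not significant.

Row counts bottom-up:
  T → 3
  σ[h>=4](T) → 3
  T → 3
  γ[e; COUNT(*)→d](T) → 2
  ρ[h/e](γ[e; COUNT(*)→d](T)) → 2
  ρ[e/d](ρ[h/e](γ[e; COUNT(*)→d](T))) → 2
  π[h,e](ρ[e/d](ρ[h/e](γ[e; COUNT(*)→d](T)))) → 2
  (σ[h>=4](T) ∪ π[h,e](ρ[e/d](ρ[h/e](γ[e; COUNT(*)→d](T))))) → 5

== RESULT ==
h | e
2 | 2
4 | 2
4 | 2
6 | 8
8 | 1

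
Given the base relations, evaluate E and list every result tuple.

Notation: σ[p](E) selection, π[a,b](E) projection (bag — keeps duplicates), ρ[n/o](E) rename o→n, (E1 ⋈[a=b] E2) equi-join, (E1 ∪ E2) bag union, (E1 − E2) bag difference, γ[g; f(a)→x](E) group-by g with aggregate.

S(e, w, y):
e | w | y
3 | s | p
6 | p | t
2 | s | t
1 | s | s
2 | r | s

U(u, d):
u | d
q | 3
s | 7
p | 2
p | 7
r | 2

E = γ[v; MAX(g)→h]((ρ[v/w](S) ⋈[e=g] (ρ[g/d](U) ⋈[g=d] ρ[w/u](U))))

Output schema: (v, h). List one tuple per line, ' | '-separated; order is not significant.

Per-node cardinality:
  S → 5
  ρ[v/w](S) → 5
  U → 5
  ρ[g/d](U) → 5
  U → 5
  ρ[w/u](U) → 5
  (ρ[g/d](U) ⋈[g=d] ρ[w/u](U)) → 9
  (ρ[v/w](S) ⋈[e=g] (ρ[g/d](U) ⋈[g=d] ρ[w/u](U))) → 9
  γ[v; MAX(g)→h]((ρ[v/w](S) ⋈[e=g] (ρ[g/d](U) ⋈[g=d] ρ[w/u](U)))) → 2

== RESULT ==
v | h
r | 2
s | 3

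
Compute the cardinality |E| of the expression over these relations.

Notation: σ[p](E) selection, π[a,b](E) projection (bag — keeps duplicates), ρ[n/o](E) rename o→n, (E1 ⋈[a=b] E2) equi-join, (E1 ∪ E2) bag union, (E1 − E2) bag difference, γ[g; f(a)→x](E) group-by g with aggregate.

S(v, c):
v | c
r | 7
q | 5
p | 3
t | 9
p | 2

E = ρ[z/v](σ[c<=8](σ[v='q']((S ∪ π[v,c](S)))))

Per-node cardinality:
  S → 5
  S → 5
  π[v,c](S) → 5
  (S ∪ π[v,c](S)) → 10
  σ[v='q']((S ∪ π[v,c](S))) → 2
  σ[c<=8](σ[v='q']((S ∪ π[v,c](S)))) → 2
  ρ[z/v](σ[c<=8](σ[v='q']((S ∪ π[v,c](S))))) → 2

|E| = 2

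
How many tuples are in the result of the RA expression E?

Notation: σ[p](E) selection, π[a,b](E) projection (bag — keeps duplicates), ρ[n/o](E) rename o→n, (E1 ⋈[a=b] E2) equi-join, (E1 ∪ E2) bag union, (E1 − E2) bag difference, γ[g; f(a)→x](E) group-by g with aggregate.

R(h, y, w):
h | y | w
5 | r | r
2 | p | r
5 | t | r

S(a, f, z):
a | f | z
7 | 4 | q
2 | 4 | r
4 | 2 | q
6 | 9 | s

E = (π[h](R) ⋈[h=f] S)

Subexpression sizes:
  R → 3
  π[h](R) → 3
  S → 4
  (π[h](R) ⋈[h=f] S) → 1

|E| = 1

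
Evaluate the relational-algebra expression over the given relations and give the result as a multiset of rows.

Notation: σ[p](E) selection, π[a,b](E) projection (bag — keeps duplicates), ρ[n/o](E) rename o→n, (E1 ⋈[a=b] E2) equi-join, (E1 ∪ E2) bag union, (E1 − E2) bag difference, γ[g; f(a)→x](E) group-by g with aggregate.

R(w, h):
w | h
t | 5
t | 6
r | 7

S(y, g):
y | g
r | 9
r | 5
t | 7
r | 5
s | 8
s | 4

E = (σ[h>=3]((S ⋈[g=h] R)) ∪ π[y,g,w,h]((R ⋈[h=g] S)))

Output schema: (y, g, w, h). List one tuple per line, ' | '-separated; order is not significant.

Subexpression sizes:
  S → 6
  R → 3
  (S ⋈[g=h] R) → 3
  σ[h>=3]((S ⋈[g=h] R)) → 3
  R → 3
  S → 6
  (R ⋈[h=g] S) → 3
  π[y,g,w,h]((R ⋈[h=g] S)) → 3
  (σ[h>=3]((S ⋈[g=h] R)) ∪ π[y,g,w,h]((R ⋈[h=g] S))) → 6

== RESULT ==
y | g | w | h
r | 5 | t | 5
r | 5 | t | 5
r | 5 | t | 5
r | 5 | t | 5
t | 7 | r | 7
t | 7 | r | 7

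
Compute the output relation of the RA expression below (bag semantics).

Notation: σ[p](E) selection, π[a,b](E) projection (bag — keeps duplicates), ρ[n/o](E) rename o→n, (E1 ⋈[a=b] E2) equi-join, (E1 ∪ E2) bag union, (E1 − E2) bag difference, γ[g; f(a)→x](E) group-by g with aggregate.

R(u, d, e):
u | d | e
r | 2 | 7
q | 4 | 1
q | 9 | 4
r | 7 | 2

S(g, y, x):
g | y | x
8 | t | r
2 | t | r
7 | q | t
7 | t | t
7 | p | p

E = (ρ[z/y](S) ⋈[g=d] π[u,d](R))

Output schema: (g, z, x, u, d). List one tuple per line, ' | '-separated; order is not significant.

Subexpression sizes:
  S → 5
  ρ[z/y](S) → 5
  R → 4
  π[u,d](R) → 4
  (ρ[z/y](S) ⋈[g=d] π[u,d](R)) → 4

== RESULT ==
g | z | x | u | d
2 | t | r | r | 2
7 | p | p | r | 7
7 | q | t | r | 7
7 | t | t | r | 7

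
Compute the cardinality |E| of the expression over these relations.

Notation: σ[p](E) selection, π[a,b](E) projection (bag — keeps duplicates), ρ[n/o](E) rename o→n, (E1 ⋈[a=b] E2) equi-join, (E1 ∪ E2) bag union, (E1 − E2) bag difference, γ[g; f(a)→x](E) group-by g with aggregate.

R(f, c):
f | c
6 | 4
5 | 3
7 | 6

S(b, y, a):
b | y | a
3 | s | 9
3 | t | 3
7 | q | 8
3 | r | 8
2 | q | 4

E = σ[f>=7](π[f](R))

Per-node cardinality:
  R → 3
  π[f](R) → 3
  σ[f>=7](π[f](R)) → 1

|E| = 1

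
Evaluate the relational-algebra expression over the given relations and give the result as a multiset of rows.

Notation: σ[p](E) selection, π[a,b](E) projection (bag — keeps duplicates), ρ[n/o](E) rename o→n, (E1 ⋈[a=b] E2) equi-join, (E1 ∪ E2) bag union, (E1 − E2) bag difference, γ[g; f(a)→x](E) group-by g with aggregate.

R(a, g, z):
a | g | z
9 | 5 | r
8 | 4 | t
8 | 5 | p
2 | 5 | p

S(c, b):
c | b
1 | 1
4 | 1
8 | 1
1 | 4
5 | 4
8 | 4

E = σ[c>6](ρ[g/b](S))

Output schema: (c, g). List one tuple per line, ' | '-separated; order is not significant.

Per-node cardinality:
  S → 6
  ρ[g/b](S) → 6
  σ[c>6](ρ[g/b](S)) → 2

== RESULT ==
c | g
8 | 1
8 | 4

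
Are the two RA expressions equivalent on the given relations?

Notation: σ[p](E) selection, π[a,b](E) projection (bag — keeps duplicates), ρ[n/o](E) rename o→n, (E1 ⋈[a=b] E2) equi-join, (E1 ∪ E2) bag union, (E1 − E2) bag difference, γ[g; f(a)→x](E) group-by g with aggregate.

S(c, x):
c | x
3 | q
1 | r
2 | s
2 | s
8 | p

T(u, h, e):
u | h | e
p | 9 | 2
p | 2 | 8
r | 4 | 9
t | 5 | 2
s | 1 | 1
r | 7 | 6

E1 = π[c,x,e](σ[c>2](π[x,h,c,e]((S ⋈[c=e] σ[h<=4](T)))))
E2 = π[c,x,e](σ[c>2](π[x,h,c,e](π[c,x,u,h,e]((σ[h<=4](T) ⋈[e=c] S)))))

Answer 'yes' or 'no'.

E1 per-node cardinality:
  S → 5
  T → 6
  σ[h<=4](T) → 3
  (S ⋈[c=e] σ[h<=4](T)) → 2
  π[x,h,c,e]((S ⋈[c=e] σ[h<=4](T))) → 2
  σ[c>2](π[x,h,c,e]((S ⋈[c=e] σ[h<=4](T)))) → 1
  π[c,x,e](σ[c>2](π[x,h,c,e]((S ⋈[c=e] σ[h<=4](T))))) → 1
E2 per-node cardinality:
  T → 6
  σ[h<=4](T) → 3
  S → 5
  (σ[h<=4](T) ⋈[e=c] S) → 2
  π[c,x,u,h,e]((σ[h<=4](T) ⋈[e=c] S)) → 2
  π[x,h,c,e](π[c,x,u,h,e]((σ[h<=4](T) ⋈[e=c] S))) → 2
  σ[c>2](π[x,h,c,e](π[c,x,u,h,e]((σ[h<=4](T) ⋈[e=c] S)))) → 1
  π[c,x,e](σ[c>2](π[x,h,c,e](π[c,x,u,h,e]((σ[h<=4](T) ⋈[e=c] S))))) → 1

E1 and E2 produce the same multiset:
c | x | e
8 | p | 8

yes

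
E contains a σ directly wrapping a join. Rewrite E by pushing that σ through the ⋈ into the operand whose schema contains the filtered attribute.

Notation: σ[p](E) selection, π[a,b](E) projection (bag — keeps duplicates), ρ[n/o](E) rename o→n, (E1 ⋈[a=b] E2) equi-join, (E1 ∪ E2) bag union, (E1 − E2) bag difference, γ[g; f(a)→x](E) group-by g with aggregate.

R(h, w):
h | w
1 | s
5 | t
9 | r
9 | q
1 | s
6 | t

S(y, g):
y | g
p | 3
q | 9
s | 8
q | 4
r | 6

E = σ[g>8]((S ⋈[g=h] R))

σ filters on g, owned by the left side.
E' = (σ[g>8](S) ⋈[g=h] R)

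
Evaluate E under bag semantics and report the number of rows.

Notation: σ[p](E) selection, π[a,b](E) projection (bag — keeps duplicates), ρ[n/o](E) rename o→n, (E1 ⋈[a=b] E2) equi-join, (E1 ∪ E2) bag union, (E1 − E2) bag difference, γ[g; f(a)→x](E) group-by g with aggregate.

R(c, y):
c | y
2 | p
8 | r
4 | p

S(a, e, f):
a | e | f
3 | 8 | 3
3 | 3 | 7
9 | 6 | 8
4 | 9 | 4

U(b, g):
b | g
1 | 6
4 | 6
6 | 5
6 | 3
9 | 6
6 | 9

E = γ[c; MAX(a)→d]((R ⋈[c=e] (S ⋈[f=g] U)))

Stepwise |·|:
  R → 3
  S → 4
  U → 6
  (S ⋈[f=g] U) → 1
  (R ⋈[c=e] (S ⋈[f=g] U)) → 1
  γ[c; MAX(a)→d]((R ⋈[c=e] (S ⋈[f=g] U))) → 1

|E| = 1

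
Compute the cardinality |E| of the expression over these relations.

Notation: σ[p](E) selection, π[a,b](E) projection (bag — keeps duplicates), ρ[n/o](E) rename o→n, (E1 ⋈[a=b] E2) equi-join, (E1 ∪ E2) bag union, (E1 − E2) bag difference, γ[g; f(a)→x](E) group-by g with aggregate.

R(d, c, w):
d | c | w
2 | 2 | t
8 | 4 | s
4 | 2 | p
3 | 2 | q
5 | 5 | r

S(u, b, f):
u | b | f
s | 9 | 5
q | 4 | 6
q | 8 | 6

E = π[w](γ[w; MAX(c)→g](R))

Stepwise |·|:
  R → 5
  γ[w; MAX(c)→g](R) → 5
  π[w](γ[w; MAX(c)→g](R)) → 5

|E| = 5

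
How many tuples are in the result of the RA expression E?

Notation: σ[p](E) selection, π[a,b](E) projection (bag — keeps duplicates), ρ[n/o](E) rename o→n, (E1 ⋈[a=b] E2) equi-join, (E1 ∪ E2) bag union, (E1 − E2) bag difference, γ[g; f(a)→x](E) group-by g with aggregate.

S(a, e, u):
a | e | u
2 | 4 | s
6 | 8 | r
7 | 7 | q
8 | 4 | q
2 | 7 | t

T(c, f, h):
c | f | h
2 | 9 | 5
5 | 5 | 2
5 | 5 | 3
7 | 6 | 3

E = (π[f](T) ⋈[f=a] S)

Subexpression sizes:
  T → 4
  π[f](T) → 4
  S → 5
  (π[f](T) ⋈[f=a] S) → 1

|E| = 1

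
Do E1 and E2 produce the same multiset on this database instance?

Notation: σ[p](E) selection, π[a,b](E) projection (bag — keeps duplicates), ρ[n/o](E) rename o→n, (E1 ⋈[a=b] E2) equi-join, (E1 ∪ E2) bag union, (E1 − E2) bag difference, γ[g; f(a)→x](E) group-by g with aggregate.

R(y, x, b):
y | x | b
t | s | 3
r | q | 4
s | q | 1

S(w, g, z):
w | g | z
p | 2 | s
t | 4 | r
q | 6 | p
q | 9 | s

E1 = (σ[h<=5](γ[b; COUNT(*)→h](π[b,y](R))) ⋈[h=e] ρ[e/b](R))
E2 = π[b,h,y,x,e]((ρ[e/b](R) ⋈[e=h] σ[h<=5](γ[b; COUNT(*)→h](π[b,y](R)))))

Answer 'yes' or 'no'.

E1 stepwise |·|:
  R → 3
  π[b,y](R) → 3
  γ[b; COUNT(*)→h](π[b,y](R)) → 3
  σ[h<=5](γ[b; COUNT(*)→h](π[b,y](R))) → 3
  R → 3
  ρ[e/b](R) → 3
  (σ[h<=5](γ[b; COUNT(*)→h](π[b,y](R))) ⋈[h=e] ρ[e/b](R)) → 3
E2 stepwise |·|:
  R → 3
  ρ[e/b](R) → 3
  R → 3
  π[b,y](R) → 3
  γ[b; COUNT(*)→h](π[b,y](R)) → 3
  σ[h<=5](γ[b; COUNT(*)→h](π[b,y](R))) → 3
  (ρ[e/b](R) ⋈[e=h] σ[h<=5](γ[b; COUNT(*)→h](π[b,y](R)))) → 3
  π[b,h,y,x,e]((ρ[e/b](R) ⋈[e=h] σ[h<=5](γ[b; COUNT(*)→h](π[b,y](R))))) → 3

E1 and E2 produce the same multiset:
b | h | y | x | e
1 | 1 | s | q | 1
3 | 1 | s | q | 1
4 | 1 | s | q | 1

yes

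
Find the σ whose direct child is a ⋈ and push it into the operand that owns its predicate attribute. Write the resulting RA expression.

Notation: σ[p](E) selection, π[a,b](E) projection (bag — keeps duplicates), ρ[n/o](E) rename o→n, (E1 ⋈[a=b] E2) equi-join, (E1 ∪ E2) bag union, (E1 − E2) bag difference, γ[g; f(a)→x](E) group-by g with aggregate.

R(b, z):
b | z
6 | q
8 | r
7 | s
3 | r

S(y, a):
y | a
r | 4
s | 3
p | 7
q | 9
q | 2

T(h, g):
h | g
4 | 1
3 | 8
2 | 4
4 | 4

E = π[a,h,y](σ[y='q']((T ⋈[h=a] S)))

σ filters on y, owned by the right side.
E' = π[a,h,y]((T ⋈[h=a] σ[y='q'](S)))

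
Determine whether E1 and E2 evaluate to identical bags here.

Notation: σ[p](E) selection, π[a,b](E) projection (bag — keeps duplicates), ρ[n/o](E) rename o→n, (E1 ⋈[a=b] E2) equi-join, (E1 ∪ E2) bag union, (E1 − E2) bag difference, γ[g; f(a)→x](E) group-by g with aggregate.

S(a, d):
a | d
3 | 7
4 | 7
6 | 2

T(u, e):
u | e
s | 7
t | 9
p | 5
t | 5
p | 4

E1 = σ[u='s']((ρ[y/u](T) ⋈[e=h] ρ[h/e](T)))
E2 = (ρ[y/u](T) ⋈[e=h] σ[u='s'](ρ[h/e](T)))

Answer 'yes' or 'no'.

E1 row counts bottom-up:
  T → 5
  ρ[y/u](T) → 5
  T → 5
  ρ[h/e](T) → 5
  (ρ[y/u](T) ⋈[e=h] ρ[h/e](T)) → 7
  σ[u='s']((ρ[y/u](T) ⋈[e=h] ρ[h/e](T))) → 1
E2 row counts bottom-up:
  T → 5
  ρ[y/u](T) → 5
  T → 5
  ρ[h/e](T) → 5
  σ[u='s'](ρ[h/e](T)) → 1
  (ρ[y/u](T) ⋈[e=h] σ[u='s'](ρ[h/e](T))) → 1

E1 and E2 produce the same multiset:
y | e | u | h
s | 7 | s | 7

yes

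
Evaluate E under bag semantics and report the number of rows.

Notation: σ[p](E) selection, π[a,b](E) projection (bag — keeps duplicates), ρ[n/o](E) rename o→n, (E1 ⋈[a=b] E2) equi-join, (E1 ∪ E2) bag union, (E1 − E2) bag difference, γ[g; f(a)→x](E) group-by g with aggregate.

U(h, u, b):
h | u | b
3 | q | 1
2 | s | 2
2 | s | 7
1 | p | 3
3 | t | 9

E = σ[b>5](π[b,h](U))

Stepwise |·|:
  U → 5
  π[b,h](U) → 5
  σ[b>5](π[b,h](U)) → 2

|E| = 2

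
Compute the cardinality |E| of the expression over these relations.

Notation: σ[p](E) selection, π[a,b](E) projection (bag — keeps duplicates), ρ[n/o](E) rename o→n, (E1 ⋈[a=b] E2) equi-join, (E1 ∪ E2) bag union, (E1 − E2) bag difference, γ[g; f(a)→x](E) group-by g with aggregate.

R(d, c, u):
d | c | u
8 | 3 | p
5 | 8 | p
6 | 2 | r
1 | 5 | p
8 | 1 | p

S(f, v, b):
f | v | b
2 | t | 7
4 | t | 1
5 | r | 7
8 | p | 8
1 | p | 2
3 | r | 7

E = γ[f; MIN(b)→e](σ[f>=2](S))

Stepwise |·|:
  S → 6
  σ[f>=2](S) → 5
  γ[f; MIN(b)→e](σ[f>=2](S)) → 5

|E| = 5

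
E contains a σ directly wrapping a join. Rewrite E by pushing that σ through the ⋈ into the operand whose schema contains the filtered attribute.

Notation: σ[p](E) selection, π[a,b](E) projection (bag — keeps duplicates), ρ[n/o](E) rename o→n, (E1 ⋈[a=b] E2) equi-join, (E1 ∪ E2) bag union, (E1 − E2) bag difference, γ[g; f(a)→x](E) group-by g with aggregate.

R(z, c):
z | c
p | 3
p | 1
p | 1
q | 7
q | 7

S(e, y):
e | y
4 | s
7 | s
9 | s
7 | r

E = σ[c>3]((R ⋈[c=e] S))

σ filters on c, owned by the left side.
E' = (σ[c>3](R) ⋈[c=e] S)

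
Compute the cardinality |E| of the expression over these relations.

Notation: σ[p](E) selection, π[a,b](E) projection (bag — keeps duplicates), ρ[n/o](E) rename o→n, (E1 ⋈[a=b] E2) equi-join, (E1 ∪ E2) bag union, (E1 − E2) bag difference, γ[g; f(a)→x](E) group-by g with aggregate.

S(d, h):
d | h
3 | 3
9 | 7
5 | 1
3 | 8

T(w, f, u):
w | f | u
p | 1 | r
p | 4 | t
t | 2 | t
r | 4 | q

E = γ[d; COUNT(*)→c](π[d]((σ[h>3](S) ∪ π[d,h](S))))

Per-node cardinality:
  S → 4
  σ[h>3](S) → 2
  S → 4
  π[d,h](S) → 4
  (σ[h>3](S) ∪ π[d,h](S)) → 6
  π[d]((σ[h>3](S) ∪ π[d,h](S))) → 6
  γ[d; COUNT(*)→c](π[d]((σ[h>3](S) ∪ π[d,h](S)))) → 3

|E| = 3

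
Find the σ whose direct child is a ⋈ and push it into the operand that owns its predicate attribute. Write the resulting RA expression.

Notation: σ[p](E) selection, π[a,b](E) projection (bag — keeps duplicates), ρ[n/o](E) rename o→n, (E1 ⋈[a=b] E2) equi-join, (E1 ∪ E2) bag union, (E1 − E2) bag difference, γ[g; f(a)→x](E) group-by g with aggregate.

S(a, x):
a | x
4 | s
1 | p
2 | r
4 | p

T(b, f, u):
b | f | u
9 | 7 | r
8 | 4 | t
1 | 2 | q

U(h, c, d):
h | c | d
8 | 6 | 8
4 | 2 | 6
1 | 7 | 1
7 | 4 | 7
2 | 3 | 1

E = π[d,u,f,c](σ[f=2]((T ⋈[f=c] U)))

σ filters on f, owned by the left side.
E' = π[d,u,f,c]((σ[f=2](T) ⋈[f=c] U))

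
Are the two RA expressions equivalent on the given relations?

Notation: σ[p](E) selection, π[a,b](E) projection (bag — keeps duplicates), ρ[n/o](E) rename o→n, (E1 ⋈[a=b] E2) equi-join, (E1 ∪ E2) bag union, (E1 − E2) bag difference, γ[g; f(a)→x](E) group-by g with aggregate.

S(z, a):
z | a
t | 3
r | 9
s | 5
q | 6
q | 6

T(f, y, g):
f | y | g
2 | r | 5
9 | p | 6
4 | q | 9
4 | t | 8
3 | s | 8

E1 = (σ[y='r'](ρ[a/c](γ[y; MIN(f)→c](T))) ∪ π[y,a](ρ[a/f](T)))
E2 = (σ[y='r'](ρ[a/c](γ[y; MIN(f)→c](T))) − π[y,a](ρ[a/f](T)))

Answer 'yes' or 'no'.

E1 per-node cardinality:
  T → 5
  γ[y; MIN(f)→c](T) → 5
  ρ[a/c](γ[y; MIN(f)→c](T)) → 5
  σ[y='r'](ρ[a/c](γ[y; MIN(f)→c](T))) → 1
  T → 5
  ρ[a/f](T) → 5
  π[y,a](ρ[a/f](T)) → 5
  (σ[y='r'](ρ[a/c](γ[y; MIN(f)→c](T))) ∪ π[y,a](ρ[a/f](T))) → 6
E2 per-node cardinality:
  T → 5
  γ[y; MIN(f)→c](T) → 5
  ρ[a/c](γ[y; MIN(f)→c](T)) → 5
  σ[y='r'](ρ[a/c](γ[y; MIN(f)→c](T))) → 1
  T → 5
  ρ[a/f](T) → 5
  π[y,a](ρ[a/f](T)) → 5
  (σ[y='r'](ρ[a/c](γ[y; MIN(f)→c](T))) − π[y,a](ρ[a/f](T))) → 0

E1 result:
y | a
p | 9
q | 4
r | 2
r | 2
s | 3
t | 4
E2 result:
y | a
(0 rows)
Witness: ('r', 2) appears 2× in E1 but 0× in E2.

no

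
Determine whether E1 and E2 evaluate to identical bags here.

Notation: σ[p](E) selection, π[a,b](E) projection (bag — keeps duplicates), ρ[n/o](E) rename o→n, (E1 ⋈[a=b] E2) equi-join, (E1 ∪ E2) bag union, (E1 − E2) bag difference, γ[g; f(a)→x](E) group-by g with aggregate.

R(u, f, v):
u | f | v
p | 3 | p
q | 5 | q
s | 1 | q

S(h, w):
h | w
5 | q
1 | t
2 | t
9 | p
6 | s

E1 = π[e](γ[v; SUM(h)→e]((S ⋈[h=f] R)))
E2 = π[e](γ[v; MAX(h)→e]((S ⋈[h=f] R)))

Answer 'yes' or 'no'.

E1 subexpression sizes:
  S → 5
  R → 3
  (S ⋈[h=f] R) → 2
  γ[v; SUM(h)→e]((S ⋈[h=f] R)) → 1
  π[e](γ[v; SUM(h)→e]((S ⋈[h=f] R))) → 1
E2 subexpression sizes:
  S → 5
  R → 3
  (S ⋈[h=f] R) → 2
  γ[v; MAX(h)→e]((S ⋈[h=f] R)) → 1
  π[e](γ[v; MAX(h)→e]((S ⋈[h=f] R))) → 1

E1 result:
e
6
E2 result:
e
5
Witness: (6,) appears 1× in E1 but 0× in E2.

no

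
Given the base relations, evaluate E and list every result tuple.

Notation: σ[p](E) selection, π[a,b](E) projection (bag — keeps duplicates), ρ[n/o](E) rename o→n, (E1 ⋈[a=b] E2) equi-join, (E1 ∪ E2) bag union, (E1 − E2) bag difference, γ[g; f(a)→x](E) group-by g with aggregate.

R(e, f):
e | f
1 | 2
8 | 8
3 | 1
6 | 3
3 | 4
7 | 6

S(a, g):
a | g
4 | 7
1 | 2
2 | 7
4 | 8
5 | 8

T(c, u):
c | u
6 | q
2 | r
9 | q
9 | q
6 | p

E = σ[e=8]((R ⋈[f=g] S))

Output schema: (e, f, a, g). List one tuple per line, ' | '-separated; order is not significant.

Row counts bottom-up:
  R → 6
  S → 5
  (R ⋈[f=g] S) → 3
  σ[e=8]((R ⋈[f=g] S)) → 2

== RESULT ==
e | f | a | g
8 | 8 | 4 | 8
8 | 8 | 5 | 8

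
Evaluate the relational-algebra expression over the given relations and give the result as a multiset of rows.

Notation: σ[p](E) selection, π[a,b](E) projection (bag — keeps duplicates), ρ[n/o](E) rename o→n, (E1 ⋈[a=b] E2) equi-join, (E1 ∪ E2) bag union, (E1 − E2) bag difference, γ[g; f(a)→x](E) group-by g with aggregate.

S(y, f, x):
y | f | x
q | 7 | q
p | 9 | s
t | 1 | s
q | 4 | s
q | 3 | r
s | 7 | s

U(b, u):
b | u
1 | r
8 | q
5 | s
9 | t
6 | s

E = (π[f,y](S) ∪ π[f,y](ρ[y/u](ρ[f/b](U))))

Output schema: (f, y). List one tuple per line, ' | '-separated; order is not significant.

Stepwise |·|:
  S → 6
  π[f,y](S) → 6
  U → 5
  ρ[f/b](U) → 5
  ρ[y/u](ρ[f/b](U)) → 5
  π[f,y](ρ[y/u](ρ[f/b](U))) → 5
  (π[f,y](S) ∪ π[f,y](ρ[y/u](ρ[f/b](U)))) → 11

== RESULT ==
f | y
1 | r
1 | t
3 | q
4 | q
5 | s
6 | s
7 | q
7 | s
8 | q
9 | p
9 | t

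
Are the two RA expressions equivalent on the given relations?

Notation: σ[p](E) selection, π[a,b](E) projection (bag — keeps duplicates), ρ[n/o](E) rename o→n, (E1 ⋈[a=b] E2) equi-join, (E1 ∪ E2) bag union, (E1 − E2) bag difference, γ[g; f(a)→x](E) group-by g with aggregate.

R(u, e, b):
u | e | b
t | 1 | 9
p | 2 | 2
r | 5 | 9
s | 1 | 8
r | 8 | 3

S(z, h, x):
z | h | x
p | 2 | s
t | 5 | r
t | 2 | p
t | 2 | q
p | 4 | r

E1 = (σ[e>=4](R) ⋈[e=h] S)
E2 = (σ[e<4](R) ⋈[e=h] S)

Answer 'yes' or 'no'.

E1 stepwise |·|:
  R → 5
  σ[e>=4](R) → 2
  S → 5
  (σ[e>=4](R) ⋈[e=h] S) → 1
E2 stepwise |·|:
  R → 5
  σ[e<4](R) → 3
  S → 5
  (σ[e<4](R) ⋈[e=h] S) → 3

E1 result:
u | e | b | z | h | x
r | 5 | 9 | t | 5 | r
E2 result:
u | e | b | z | h | x
p | 2 | 2 | p | 2 | s
p | 2 | 2 | t | 2 | p
p | 2 | 2 | t | 2 | q
Witness: ('p', 2, 2, 't', 2, 'p') appears 0× in E1 but 1× in E2.

no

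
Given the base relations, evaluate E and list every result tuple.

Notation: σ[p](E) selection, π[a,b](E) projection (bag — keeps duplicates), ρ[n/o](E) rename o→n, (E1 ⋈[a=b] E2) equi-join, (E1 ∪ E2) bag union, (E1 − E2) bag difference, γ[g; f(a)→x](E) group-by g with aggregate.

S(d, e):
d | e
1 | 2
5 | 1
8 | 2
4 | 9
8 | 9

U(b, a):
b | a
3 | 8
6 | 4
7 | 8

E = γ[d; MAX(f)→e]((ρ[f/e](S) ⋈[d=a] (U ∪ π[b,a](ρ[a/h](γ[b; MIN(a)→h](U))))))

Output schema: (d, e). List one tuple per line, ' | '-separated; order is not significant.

Row counts bottom-up:
  S → 5
  ρ[f/e](S) → 5
  U → 3
  U → 3
  γ[b; MIN(a)→h](U) → 3
  ρ[a/h](γ[b; MIN(a)→h](U)) → 3
  π[b,a](ρ[a/h](γ[b; MIN(a)→h](U))) → 3
  (U ∪ π[b,a](ρ[a/h](γ[b; MIN(a)→h](U)))) → 6
  (ρ[f/e](S) ⋈[d=a] (U ∪ π[b,a](ρ[a/h](γ[b; MIN(a)→h](U))))) → 10
  γ[d; MAX(f)→e]((ρ[f/e](S) ⋈[d=a] (U ∪ π[b,a](ρ[a/h](γ[b; MIN(a)→h](U)))))) → 2

== RESULT ==
d | e
4 | 9
8 | 9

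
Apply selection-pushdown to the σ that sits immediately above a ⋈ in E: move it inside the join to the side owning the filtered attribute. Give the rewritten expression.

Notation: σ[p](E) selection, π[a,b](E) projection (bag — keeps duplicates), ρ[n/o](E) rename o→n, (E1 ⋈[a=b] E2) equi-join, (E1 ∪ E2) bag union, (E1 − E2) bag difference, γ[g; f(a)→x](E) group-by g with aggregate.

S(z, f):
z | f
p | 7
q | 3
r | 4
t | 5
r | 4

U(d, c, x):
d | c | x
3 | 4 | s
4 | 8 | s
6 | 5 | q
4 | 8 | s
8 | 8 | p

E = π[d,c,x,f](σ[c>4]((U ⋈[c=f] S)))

σ filters on c, owned by the left side.
E' = π[d,c,x,f]((σ[c>4](U) ⋈[c=f] S))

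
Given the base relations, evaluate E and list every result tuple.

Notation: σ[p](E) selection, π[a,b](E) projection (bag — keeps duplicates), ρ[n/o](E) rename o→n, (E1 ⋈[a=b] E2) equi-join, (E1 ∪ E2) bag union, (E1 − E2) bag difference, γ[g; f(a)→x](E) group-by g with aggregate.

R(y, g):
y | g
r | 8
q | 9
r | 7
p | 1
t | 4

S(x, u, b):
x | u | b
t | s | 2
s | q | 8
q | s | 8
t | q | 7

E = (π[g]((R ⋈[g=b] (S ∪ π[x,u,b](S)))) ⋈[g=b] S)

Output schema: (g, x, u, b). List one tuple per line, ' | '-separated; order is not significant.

Stepwise |·|:
  R → 5
  S → 4
  S → 4
  π[x,u,b](S) → 4
  (S ∪ π[x,u,b](S)) → 8
  (R ⋈[g=b] (S ∪ π[x,u,b](S))) → 6
  π[g]((R ⋈[g=b] (S ∪ π[x,u,b](S)))) → 6
  S → 4
  (π[g]((R ⋈[g=b] (S ∪ π[x,u,b](S)))) ⋈[g=b] S) → 10

== RESULT ==
g | x | u | b
7 | t | q | 7
7 | t | q | 7
8 | q | s | 8
8 | q | s | 8
8 | q | s | 8
8 | q | s | 8
8 | s | q | 8
8 | s | q | 8
8 | s | q | 8
8 | s | q | 8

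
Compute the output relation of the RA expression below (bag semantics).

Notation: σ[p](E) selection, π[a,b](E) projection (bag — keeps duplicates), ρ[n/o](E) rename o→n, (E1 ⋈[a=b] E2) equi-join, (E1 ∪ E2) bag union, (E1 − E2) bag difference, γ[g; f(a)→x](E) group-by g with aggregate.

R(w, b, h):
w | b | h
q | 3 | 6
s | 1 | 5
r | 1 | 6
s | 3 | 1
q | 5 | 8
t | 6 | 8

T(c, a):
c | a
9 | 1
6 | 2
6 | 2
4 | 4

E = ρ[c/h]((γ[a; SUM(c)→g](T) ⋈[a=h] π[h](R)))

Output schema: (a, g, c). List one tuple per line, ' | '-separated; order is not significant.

Per-node cardinality:
  T → 4
  γ[a; SUM(c)→g](T) → 3
  R → 6
  π[h](R) → 6
  (γ[a; SUM(c)→g](T) ⋈[a=h] π[h](R)) → 1
  ρ[c/h]((γ[a; SUM(c)→g](T) ⋈[a=h] π[h](R))) → 1

== RESULT ==
a | g | c
1 | 9 | 1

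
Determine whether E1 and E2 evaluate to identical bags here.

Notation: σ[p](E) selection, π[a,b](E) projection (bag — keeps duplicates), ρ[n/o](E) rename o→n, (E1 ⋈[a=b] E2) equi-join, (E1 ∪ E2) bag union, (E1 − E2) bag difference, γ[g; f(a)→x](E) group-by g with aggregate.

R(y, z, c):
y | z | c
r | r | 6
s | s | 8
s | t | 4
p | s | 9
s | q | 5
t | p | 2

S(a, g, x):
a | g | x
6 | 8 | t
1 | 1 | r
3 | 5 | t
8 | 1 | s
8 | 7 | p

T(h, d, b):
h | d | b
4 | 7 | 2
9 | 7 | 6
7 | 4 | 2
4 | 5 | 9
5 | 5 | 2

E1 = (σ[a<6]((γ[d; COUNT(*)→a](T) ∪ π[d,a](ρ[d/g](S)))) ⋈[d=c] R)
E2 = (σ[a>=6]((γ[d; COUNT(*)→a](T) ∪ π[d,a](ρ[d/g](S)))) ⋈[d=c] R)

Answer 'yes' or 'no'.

E1 stepwise |·|:
  T → 5
  γ[d; COUNT(*)→a](T) → 3
  S → 5
  ρ[d/g](S) → 5
  π[d,a](ρ[d/g](S)) → 5
  (γ[d; COUNT(*)→a](T) ∪ π[d,a](ρ[d/g](S))) → 8
  σ[a<6]((γ[d; COUNT(*)→a](T) ∪ π[d,a](ρ[d/g](S)))) → 5
  R → 6
  (σ[a<6]((γ[d; COUNT(*)→a](T) ∪ π[d,a](ρ[d/g](S)))) ⋈[d=c] R) → 3
E2 stepwise |·|:
  T → 5
  γ[d; COUNT(*)→a](T) → 3
  S → 5
  ρ[d/g](S) → 5
  π[d,a](ρ[d/g](S)) → 5
  (γ[d; COUNT(*)→a](T) ∪ π[d,a](ρ[d/g](S))) → 8
  σ[a>=6]((γ[d; COUNT(*)→a](T) ∪ π[d,a](ρ[d/g](S)))) → 3
  R → 6
  (σ[a>=6]((γ[d; COUNT(*)→a](T) ∪ π[d,a](ρ[d/g](S)))) ⋈[d=c] R) → 1

E1 result:
d | a | y | z | c
4 | 1 | s | t | 4
5 | 2 | s | q | 5
5 | 3 | s | q | 5
E2 result:
d | a | y | z | c
8 | 6 | s | s | 8
Witness: (8, 6, 's', 's', 8) appears 0× in E1 but 1× in E2.

no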